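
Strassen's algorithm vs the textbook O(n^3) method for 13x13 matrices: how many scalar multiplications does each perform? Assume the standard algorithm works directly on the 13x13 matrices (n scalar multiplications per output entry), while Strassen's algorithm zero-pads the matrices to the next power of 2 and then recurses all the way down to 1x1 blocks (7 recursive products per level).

Matrix multiplication for 13x13 matrices:

Strassen's algorithm requires power-of-2 dimensions. Pad 13x13 to 16x16 (next power of 2).

Standard algorithm: 13^3 = 2197 multiplications
Strassen's algorithm: 7^(log2(16)) = 7^4 = 2401 multiplications
Difference: 2197 - 2401 = -204 (Strassen uses MORE here due to padding overhead — for small or just-over-power-of-2 n, padding can outweigh the per-level savings)

Standard: 2197 multiplications (13^3). Strassen: 2401 multiplications (7^4, after padding to 16x16). Strassen reduces 8 recursive multiplications to 7 at each level.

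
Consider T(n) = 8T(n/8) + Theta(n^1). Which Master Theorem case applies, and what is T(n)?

Master Theorem for T(n) = 8T(n/8) + O(n^1):

a = 8, b = 8, c = 1
log_b(a) = log_8(8) = 1.0000

Case 2: c = 1 = log_8(8) = 1.0000
T(n) = O(n^1 log n) = O(n log n)

For T(n) = 8T(n/8) + O(n^1): log_8(8) = 1.0000. This is Case 2 of the Master Theorem (c = log_b(a), equal work at all levels), giving O(n log n).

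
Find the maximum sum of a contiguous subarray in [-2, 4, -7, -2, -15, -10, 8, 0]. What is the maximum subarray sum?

Using Kadane's algorithm on [-2, 4, -7, -2, -15, -10, 8, 0]:

Scanning through the array:
Position 1 (value 4): max_ending_here = 4, max_so_far = 4
Position 2 (value -7): max_ending_here = -3, max_so_far = 4
Position 3 (value -2): max_ending_here = -2, max_so_far = 4
Position 4 (value -15): max_ending_here = -15, max_so_far = 4
Position 5 (value -10): max_ending_here = -10, max_so_far = 4
Position 6 (value 8): max_ending_here = 8, max_so_far = 8
Position 7 (value 0): max_ending_here = 8, max_so_far = 8

Maximum subarray: [8]
Maximum sum: 8

The maximum subarray is [8] with sum 8. This subarray runs from index 6 to index 6.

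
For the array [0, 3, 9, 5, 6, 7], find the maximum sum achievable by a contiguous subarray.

Using Kadane's algorithm on [0, 3, 9, 5, 6, 7]:

Scanning through the array:
Position 1 (value 3): max_ending_here = 3, max_so_far = 3
Position 2 (value 9): max_ending_here = 12, max_so_far = 12
Position 3 (value 5): max_ending_here = 17, max_so_far = 17
Position 4 (value 6): max_ending_here = 23, max_so_far = 23
Position 5 (value 7): max_ending_here = 30, max_so_far = 30

Maximum subarray: [0, 3, 9, 5, 6, 7]
Maximum sum: 30

The maximum subarray is [0, 3, 9, 5, 6, 7] with sum 30. This subarray runs from index 0 to index 5.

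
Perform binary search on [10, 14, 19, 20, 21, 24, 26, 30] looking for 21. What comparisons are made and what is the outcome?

Binary search for 21 in [10, 14, 19, 20, 21, 24, 26, 30]:

lo=0, hi=7, mid=3, arr[mid]=20 -> 20 < 21, search right half
lo=4, hi=7, mid=5, arr[mid]=24 -> 24 > 21, search left half
lo=4, hi=4, mid=4, arr[mid]=21 -> Found target at index 4!

Binary search finds 21 at index 4 after 3 comparisons. The search repeatedly halves the search space by comparing with the middle element.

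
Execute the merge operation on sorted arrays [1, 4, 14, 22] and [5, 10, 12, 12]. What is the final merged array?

Merging process:

Compare 1 vs 5: take 1 from left. Merged: [1]
Compare 4 vs 5: take 4 from left. Merged: [1, 4]
Compare 14 vs 5: take 5 from right. Merged: [1, 4, 5]
Compare 14 vs 10: take 10 from right. Merged: [1, 4, 5, 10]
Compare 14 vs 12: take 12 from right. Merged: [1, 4, 5, 10, 12]
Compare 14 vs 12: take 12 from right. Merged: [1, 4, 5, 10, 12, 12]
Append remaining from left: [14, 22]. Merged: [1, 4, 5, 10, 12, 12, 14, 22]

Final merged array: [1, 4, 5, 10, 12, 12, 14, 22]
Total comparisons: 6

The merged array is [1, 4, 5, 10, 12, 12, 14, 22], requiring 6 comparisons. The merge step runs in O(n) time where n is the total number of elements.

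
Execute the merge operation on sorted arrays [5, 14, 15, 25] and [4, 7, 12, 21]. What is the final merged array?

Merging process:

Compare 5 vs 4: take 4 from right. Merged: [4]
Compare 5 vs 7: take 5 from left. Merged: [4, 5]
Compare 14 vs 7: take 7 from right. Merged: [4, 5, 7]
Compare 14 vs 12: take 12 from right. Merged: [4, 5, 7, 12]
Compare 14 vs 21: take 14 from left. Merged: [4, 5, 7, 12, 14]
Compare 15 vs 21: take 15 from left. Merged: [4, 5, 7, 12, 14, 15]
Compare 25 vs 21: take 21 from right. Merged: [4, 5, 7, 12, 14, 15, 21]
Append remaining from left: [25]. Merged: [4, 5, 7, 12, 14, 15, 21, 25]

Final merged array: [4, 5, 7, 12, 14, 15, 21, 25]
Total comparisons: 7

The merged array is [4, 5, 7, 12, 14, 15, 21, 25], requiring 7 comparisons. The merge step runs in O(n) time where n is the total number of elements.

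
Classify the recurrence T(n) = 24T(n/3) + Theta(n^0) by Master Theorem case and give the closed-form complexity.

Master Theorem for T(n) = 24T(n/3) + O(n^0):

a = 24, b = 3, c = 0
log_b(a) = log_3(24) = 2.8928

Case 1: c = 0 < log_3(24) = 2.8928
T(n) = O(n^(log_3 24))

For T(n) = 24T(n/3) + O(n^0): log_3(24) = 2.8928. This is Case 1 of the Master Theorem (c < log_b(a), work dominated by leaves), giving O(n^(log_3 24)).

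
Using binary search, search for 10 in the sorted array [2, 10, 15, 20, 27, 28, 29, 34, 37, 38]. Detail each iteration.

Binary search for 10 in [2, 10, 15, 20, 27, 28, 29, 34, 37, 38]:

lo=0, hi=9, mid=4, arr[mid]=27 -> 27 > 10, search left half
lo=0, hi=3, mid=1, arr[mid]=10 -> Found target at index 1!

Binary search finds 10 at index 1 after 2 comparisons. The search repeatedly halves the search space by comparing with the middle element.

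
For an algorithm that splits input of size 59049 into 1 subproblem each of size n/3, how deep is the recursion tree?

For divide and conquer with division factor 3:

Problem sizes at each level:
Level 0: 59049
Level 1: 19683
Level 2: 6561
Level 3: 2187
Level 4: 729
Level 5: 243
Level 6: 81
Level 7: 27
Level 8: 9
Level 9: 3
Level 10: 1

The root is level 0 and the size-1 base case is level 10 (the tree spans levels 0 through 10, i.e. 11 levels counting the root), so the depth is the number of divisions: log_3(59049) = 10

The recursion tree depth is log_3(59049) = 10. At each level, the problem size is divided by 3, so it takes 10 divisions to reduce to a base case of size 1. The algorithm makes 1 recursive call at each level.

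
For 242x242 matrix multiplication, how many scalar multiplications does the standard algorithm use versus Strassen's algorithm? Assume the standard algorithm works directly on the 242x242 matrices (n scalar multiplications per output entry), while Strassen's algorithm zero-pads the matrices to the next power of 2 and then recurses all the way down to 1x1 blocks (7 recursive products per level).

Matrix multiplication for 242x242 matrices:

Strassen's algorithm requires power-of-2 dimensions. Pad 242x242 to 256x256 (next power of 2).

Standard algorithm: 242^3 = 14172488 multiplications
Strassen's algorithm: 7^(log2(256)) = 7^8 = 5764801 multiplications
Savings: 14172488 - 5764801 = 8407687 multiplications

Standard: 14172488 multiplications (242^3). Strassen: 5764801 multiplications (7^8, after padding to 256x256). Strassen reduces 8 recursive multiplications to 7 at each level.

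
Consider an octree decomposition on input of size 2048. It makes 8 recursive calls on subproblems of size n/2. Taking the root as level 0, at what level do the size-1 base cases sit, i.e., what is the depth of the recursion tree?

For divide and conquer with division factor 2:

Problem sizes at each level:
Level 0: 2048
Level 1: 1024
Level 2: 512
Level 3: 256
Level 4: 128
Level 5: 64
Level 6: 32
Level 7: 16
Level 8: 8
Level 9: 4
Level 10: 2
Level 11: 1

The root is level 0 and the size-1 base case is level 11 (the tree spans levels 0 through 11, i.e. 12 levels counting the root), so the depth is the number of divisions: log_2(2048) = 11

The recursion tree depth is log_2(2048) = 11. At each level, the problem size is divided by 2, so it takes 11 divisions to reduce to a base case of size 1. The algorithm makes 8 recursive calls at each level.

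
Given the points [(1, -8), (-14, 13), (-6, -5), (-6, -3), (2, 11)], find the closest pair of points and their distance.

Computing all pairwise distances among 5 points:

d((1, -8), (-14, 13)) = 25.807
d((1, -8), (-6, -5)) = 7.6158
d((1, -8), (-6, -3)) = 8.6023
d((1, -8), (2, 11)) = 19.0263
d((-14, 13), (-6, -5)) = 19.6977
d((-14, 13), (-6, -3)) = 17.8885
d((-14, 13), (2, 11)) = 16.1245
d((-6, -5), (-6, -3)) = 2.0 <-- minimum
d((-6, -5), (2, 11)) = 17.8885
d((-6, -3), (2, 11)) = 16.1245

Closest pair: (-6, -5) and (-6, -3) with distance 2.0

The closest pair is (-6, -5) and (-6, -3) with Euclidean distance 2.0. For 5 points, brute-force pairwise comparison is shown above. For large n, the divide-and-conquer algorithm (sort by x, recurse on halves, check the dividing strip) achieves O(n log n).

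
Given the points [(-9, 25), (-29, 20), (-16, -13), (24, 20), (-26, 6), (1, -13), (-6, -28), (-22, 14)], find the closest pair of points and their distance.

Computing all pairwise distances among 8 points:

d((-9, 25), (-29, 20)) = 20.6155
d((-9, 25), (-16, -13)) = 38.6394
d((-9, 25), (24, 20)) = 33.3766
d((-9, 25), (-26, 6)) = 25.4951
d((-9, 25), (1, -13)) = 39.2938
d((-9, 25), (-6, -28)) = 53.0848
d((-9, 25), (-22, 14)) = 17.0294
d((-29, 20), (-16, -13)) = 35.4683
d((-29, 20), (24, 20)) = 53.0
d((-29, 20), (-26, 6)) = 14.3178
d((-29, 20), (1, -13)) = 44.5982
d((-29, 20), (-6, -28)) = 53.2259
d((-29, 20), (-22, 14)) = 9.2195
d((-16, -13), (24, 20)) = 51.8556
d((-16, -13), (-26, 6)) = 21.4709
d((-16, -13), (1, -13)) = 17.0
d((-16, -13), (-6, -28)) = 18.0278
d((-16, -13), (-22, 14)) = 27.6586
d((24, 20), (-26, 6)) = 51.923
d((24, 20), (1, -13)) = 40.2244
d((24, 20), (-6, -28)) = 56.6039
d((24, 20), (-22, 14)) = 46.3897
d((-26, 6), (1, -13)) = 33.0151
d((-26, 6), (-6, -28)) = 39.4462
d((-26, 6), (-22, 14)) = 8.9443 <-- minimum
d((1, -13), (-6, -28)) = 16.5529
d((1, -13), (-22, 14)) = 35.4683
d((-6, -28), (-22, 14)) = 44.9444

Closest pair: (-26, 6) and (-22, 14) with distance 8.9443

The closest pair is (-26, 6) and (-22, 14) with Euclidean distance 8.9443. For 8 points, brute-force pairwise comparison is shown above. For large n, the divide-and-conquer algorithm (sort by x, recurse on halves, check the dividing strip) achieves O(n log n).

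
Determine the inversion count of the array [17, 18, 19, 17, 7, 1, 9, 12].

Finding inversions in [17, 18, 19, 17, 7, 1, 9, 12]:

(0, 4): arr[0]=17 > arr[4]=7
(0, 5): arr[0]=17 > arr[5]=1
(0, 6): arr[0]=17 > arr[6]=9
(0, 7): arr[0]=17 > arr[7]=12
(1, 3): arr[1]=18 > arr[3]=17
(1, 4): arr[1]=18 > arr[4]=7
(1, 5): arr[1]=18 > arr[5]=1
(1, 6): arr[1]=18 > arr[6]=9
(1, 7): arr[1]=18 > arr[7]=12
(2, 3): arr[2]=19 > arr[3]=17
(2, 4): arr[2]=19 > arr[4]=7
(2, 5): arr[2]=19 > arr[5]=1
(2, 6): arr[2]=19 > arr[6]=9
(2, 7): arr[2]=19 > arr[7]=12
(3, 4): arr[3]=17 > arr[4]=7
(3, 5): arr[3]=17 > arr[5]=1
(3, 6): arr[3]=17 > arr[6]=9
(3, 7): arr[3]=17 > arr[7]=12
(4, 5): arr[4]=7 > arr[5]=1

Total inversions: 19

The array has 19 inversion(s): (0,4), (0,5), (0,6), (0,7), (1,3), (1,4), (1,5), (1,6), (1,7), (2,3), (2,4), (2,5), (2,6), (2,7), (3,4), (3,5), (3,6), (3,7), (4,5). Each pair (i,j) satisfies i < j and arr[i] > arr[j].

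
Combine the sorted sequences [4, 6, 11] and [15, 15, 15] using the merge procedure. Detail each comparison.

Merging process:

Compare 4 vs 15: take 4 from left. Merged: [4]
Compare 6 vs 15: take 6 from left. Merged: [4, 6]
Compare 11 vs 15: take 11 from left. Merged: [4, 6, 11]
Append remaining from right: [15, 15, 15]. Merged: [4, 6, 11, 15, 15, 15]

Final merged array: [4, 6, 11, 15, 15, 15]
Total comparisons: 3

The merged array is [4, 6, 11, 15, 15, 15], requiring 3 comparisons. The merge step runs in O(n) time where n is the total number of elements.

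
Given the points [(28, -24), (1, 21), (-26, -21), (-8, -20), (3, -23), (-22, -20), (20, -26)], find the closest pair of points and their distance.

Computing all pairwise distances among 7 points:

d((28, -24), (1, 21)) = 52.4786
d((28, -24), (-26, -21)) = 54.0833
d((28, -24), (-8, -20)) = 36.2215
d((28, -24), (3, -23)) = 25.02
d((28, -24), (-22, -20)) = 50.1597
d((28, -24), (20, -26)) = 8.2462
d((1, 21), (-26, -21)) = 49.93
d((1, 21), (-8, -20)) = 41.9762
d((1, 21), (3, -23)) = 44.0454
d((1, 21), (-22, -20)) = 47.0106
d((1, 21), (20, -26)) = 50.6952
d((-26, -21), (-8, -20)) = 18.0278
d((-26, -21), (3, -23)) = 29.0689
d((-26, -21), (-22, -20)) = 4.1231 <-- minimum
d((-26, -21), (20, -26)) = 46.2709
d((-8, -20), (3, -23)) = 11.4018
d((-8, -20), (-22, -20)) = 14.0
d((-8, -20), (20, -26)) = 28.6356
d((3, -23), (-22, -20)) = 25.1794
d((3, -23), (20, -26)) = 17.2627
d((-22, -20), (20, -26)) = 42.4264

Closest pair: (-26, -21) and (-22, -20) with distance 4.1231

The closest pair is (-26, -21) and (-22, -20) with Euclidean distance 4.1231. For 7 points, brute-force pairwise comparison is shown above. For large n, the divide-and-conquer algorithm (sort by x, recurse on halves, check the dividing strip) achieves O(n log n).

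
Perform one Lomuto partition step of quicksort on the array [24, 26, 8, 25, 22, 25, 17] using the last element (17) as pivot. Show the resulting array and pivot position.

Lomuto partition with pivot = 17:

Initial array: [24, 26, 8, 25, 22, 25, 17]

arr[0]=24 > 17: no swap
arr[1]=26 > 17: no swap
arr[2]=8 <= 17: swap with position 0, array becomes [8, 26, 24, 25, 22, 25, 17]
arr[3]=25 > 17: no swap
arr[4]=22 > 17: no swap
arr[5]=25 > 17: no swap

Place pivot at position 1: [8, 17, 24, 25, 22, 25, 26]
Pivot position: 1

After partitioning with pivot 17, the array becomes [8, 17, 24, 25, 22, 25, 26]. The pivot is placed at index 1. All elements to the left of the pivot are <= 17, and all elements to the right are > 17.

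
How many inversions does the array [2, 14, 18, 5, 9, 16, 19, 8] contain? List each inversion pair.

Finding inversions in [2, 14, 18, 5, 9, 16, 19, 8]:

(1, 3): arr[1]=14 > arr[3]=5
(1, 4): arr[1]=14 > arr[4]=9
(1, 7): arr[1]=14 > arr[7]=8
(2, 3): arr[2]=18 > arr[3]=5
(2, 4): arr[2]=18 > arr[4]=9
(2, 5): arr[2]=18 > arr[5]=16
(2, 7): arr[2]=18 > arr[7]=8
(4, 7): arr[4]=9 > arr[7]=8
(5, 7): arr[5]=16 > arr[7]=8
(6, 7): arr[6]=19 > arr[7]=8

Total inversions: 10

The array has 10 inversion(s): (1,3), (1,4), (1,7), (2,3), (2,4), (2,5), (2,7), (4,7), (5,7), (6,7). Each pair (i,j) satisfies i < j and arr[i] > arr[j].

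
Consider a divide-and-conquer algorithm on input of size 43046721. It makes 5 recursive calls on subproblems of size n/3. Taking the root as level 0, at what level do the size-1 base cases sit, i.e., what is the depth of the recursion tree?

For divide and conquer with division factor 3:

Problem sizes at each level:
Level 0: 43046721
Level 1: 14348907
Level 2: 4782969
Level 3: 1594323
Level 4: 531441
Level 5: 177147
Level 6: 59049
Level 7: 19683
Level 8: 6561
Level 9: 2187
Level 10: 729
Level 11: 243
Level 12: 81
Level 13: 27
Level 14: 9
Level 15: 3
Level 16: 1

The root is level 0 and the size-1 base case is level 16 (the tree spans levels 0 through 16, i.e. 17 levels counting the root), so the depth is the number of divisions: log_3(43046721) = 16

The recursion tree depth is log_3(43046721) = 16. At each level, the problem size is divided by 3, so it takes 16 divisions to reduce to a base case of size 1. The algorithm makes 5 recursive calls at each level.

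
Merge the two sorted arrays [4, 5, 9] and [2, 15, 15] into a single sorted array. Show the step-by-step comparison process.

Merging process:

Compare 4 vs 2: take 2 from right. Merged: [2]
Compare 4 vs 15: take 4 from left. Merged: [2, 4]
Compare 5 vs 15: take 5 from left. Merged: [2, 4, 5]
Compare 9 vs 15: take 9 from left. Merged: [2, 4, 5, 9]
Append remaining from right: [15, 15]. Merged: [2, 4, 5, 9, 15, 15]

Final merged array: [2, 4, 5, 9, 15, 15]
Total comparisons: 4

The merged array is [2, 4, 5, 9, 15, 15], requiring 4 comparisons. The merge step runs in O(n) time where n is the total number of elements.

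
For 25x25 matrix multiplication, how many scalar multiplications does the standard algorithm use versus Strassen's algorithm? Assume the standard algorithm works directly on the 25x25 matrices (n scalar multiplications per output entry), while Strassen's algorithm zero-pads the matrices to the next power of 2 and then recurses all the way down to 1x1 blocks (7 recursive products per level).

Matrix multiplication for 25x25 matrices:

Strassen's algorithm requires power-of-2 dimensions. Pad 25x25 to 32x32 (next power of 2).

Standard algorithm: 25^3 = 15625 multiplications
Strassen's algorithm: 7^(log2(32)) = 7^5 = 16807 multiplications
Difference: 15625 - 16807 = -1182 (Strassen uses MORE here due to padding overhead — for small or just-over-power-of-2 n, padding can outweigh the per-level savings)

Standard: 15625 multiplications (25^3). Strassen: 16807 multiplications (7^5, after padding to 32x32). Strassen reduces 8 recursive multiplications to 7 at each level.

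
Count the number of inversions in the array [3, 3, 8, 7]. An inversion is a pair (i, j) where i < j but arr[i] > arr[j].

Finding inversions in [3, 3, 8, 7]:

(2, 3): arr[2]=8 > arr[3]=7

Total inversions: 1

The array has 1 inversion(s): (2,3). Each pair (i,j) satisfies i < j and arr[i] > arr[j].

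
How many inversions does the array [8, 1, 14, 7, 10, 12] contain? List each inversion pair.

Finding inversions in [8, 1, 14, 7, 10, 12]:

(0, 1): arr[0]=8 > arr[1]=1
(0, 3): arr[0]=8 > arr[3]=7
(2, 3): arr[2]=14 > arr[3]=7
(2, 4): arr[2]=14 > arr[4]=10
(2, 5): arr[2]=14 > arr[5]=12

Total inversions: 5

The array has 5 inversion(s): (0,1), (0,3), (2,3), (2,4), (2,5). Each pair (i,j) satisfies i < j and arr[i] > arr[j].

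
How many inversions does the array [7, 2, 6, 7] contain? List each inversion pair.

Finding inversions in [7, 2, 6, 7]:

(0, 1): arr[0]=7 > arr[1]=2
(0, 2): arr[0]=7 > arr[2]=6

Total inversions: 2

The array has 2 inversion(s): (0,1), (0,2). Each pair (i,j) satisfies i < j and arr[i] > arr[j].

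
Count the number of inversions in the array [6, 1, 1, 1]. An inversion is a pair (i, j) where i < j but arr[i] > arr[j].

Finding inversions in [6, 1, 1, 1]:

(0, 1): arr[0]=6 > arr[1]=1
(0, 2): arr[0]=6 > arr[2]=1
(0, 3): arr[0]=6 > arr[3]=1

Total inversions: 3

The array has 3 inversion(s): (0,1), (0,2), (0,3). Each pair (i,j) satisfies i < j and arr[i] > arr[j].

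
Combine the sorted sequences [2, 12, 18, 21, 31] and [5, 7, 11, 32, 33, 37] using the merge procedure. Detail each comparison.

Merging process:

Compare 2 vs 5: take 2 from left. Merged: [2]
Compare 12 vs 5: take 5 from right. Merged: [2, 5]
Compare 12 vs 7: take 7 from right. Merged: [2, 5, 7]
Compare 12 vs 11: take 11 from right. Merged: [2, 5, 7, 11]
Compare 12 vs 32: take 12 from left. Merged: [2, 5, 7, 11, 12]
Compare 18 vs 32: take 18 from left. Merged: [2, 5, 7, 11, 12, 18]
Compare 21 vs 32: take 21 from left. Merged: [2, 5, 7, 11, 12, 18, 21]
Compare 31 vs 32: take 31 from left. Merged: [2, 5, 7, 11, 12, 18, 21, 31]
Append remaining from right: [32, 33, 37]. Merged: [2, 5, 7, 11, 12, 18, 21, 31, 32, 33, 37]

Final merged array: [2, 5, 7, 11, 12, 18, 21, 31, 32, 33, 37]
Total comparisons: 8

The merged array is [2, 5, 7, 11, 12, 18, 21, 31, 32, 33, 37], requiring 8 comparisons. The merge step runs in O(n) time where n is the total number of elements.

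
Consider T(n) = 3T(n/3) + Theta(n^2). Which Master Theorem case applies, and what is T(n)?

Master Theorem for T(n) = 3T(n/3) + O(n^2):

a = 3, b = 3, c = 2
log_b(a) = log_3(3) = 1.0000

Case 3: c = 2 > log_3(3) = 1.0000
T(n) = O(n^2) = O(n^2)

For T(n) = 3T(n/3) + O(n^2): log_3(3) = 1.0000. This is Case 3 of the Master Theorem (c > log_b(a), work dominated by root), giving O(n^2).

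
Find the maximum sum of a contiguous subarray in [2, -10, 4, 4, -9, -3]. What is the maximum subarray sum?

Using Kadane's algorithm on [2, -10, 4, 4, -9, -3]:

Scanning through the array:
Position 1 (value -10): max_ending_here = -8, max_so_far = 2
Position 2 (value 4): max_ending_here = 4, max_so_far = 4
Position 3 (value 4): max_ending_here = 8, max_so_far = 8
Position 4 (value -9): max_ending_here = -1, max_so_far = 8
Position 5 (value -3): max_ending_here = -3, max_so_far = 8

Maximum subarray: [4, 4]
Maximum sum: 8

The maximum subarray is [4, 4] with sum 8. This subarray runs from index 2 to index 3.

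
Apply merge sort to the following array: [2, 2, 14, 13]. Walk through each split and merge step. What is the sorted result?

Merge sort trace:

Split: [2, 2, 14, 13] -> [2, 2] and [14, 13]
  Split: [2, 2] -> [2] and [2]
  Merge: [2] + [2] -> [2, 2]
  Split: [14, 13] -> [14] and [13]
  Merge: [14] + [13] -> [13, 14]
Merge: [2, 2] + [13, 14] -> [2, 2, 13, 14]

Final sorted array: [2, 2, 13, 14]

The merge sort proceeds by recursively splitting the array and merging sorted halves.
After all merges, the sorted array is [2, 2, 13, 14].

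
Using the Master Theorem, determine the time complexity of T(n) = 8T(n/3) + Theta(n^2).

Master Theorem for T(n) = 8T(n/3) + O(n^2):

a = 8, b = 3, c = 2
log_b(a) = log_3(8) = 1.8928

Case 3: c = 2 > log_3(8) = 1.8928
T(n) = O(n^2) = O(n^2)

For T(n) = 8T(n/3) + O(n^2): log_3(8) = 1.8928. This is Case 3 of the Master Theorem (c > log_b(a), work dominated by root), giving O(n^2).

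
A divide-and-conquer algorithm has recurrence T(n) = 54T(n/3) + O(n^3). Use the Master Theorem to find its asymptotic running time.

Master Theorem for T(n) = 54T(n/3) + O(n^3):

a = 54, b = 3, c = 3
log_b(a) = log_3(54) = 3.6309

Case 1: c = 3 < log_3(54) = 3.6309
T(n) = O(n^(log_3 54))

For T(n) = 54T(n/3) + O(n^3): log_3(54) = 3.6309. This is Case 1 of the Master Theorem (c < log_b(a), work dominated by leaves), giving O(n^(log_3 54)).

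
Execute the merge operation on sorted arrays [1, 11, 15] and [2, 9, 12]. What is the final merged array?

Merging process:

Compare 1 vs 2: take 1 from left. Merged: [1]
Compare 11 vs 2: take 2 from right. Merged: [1, 2]
Compare 11 vs 9: take 9 from right. Merged: [1, 2, 9]
Compare 11 vs 12: take 11 from left. Merged: [1, 2, 9, 11]
Compare 15 vs 12: take 12 from right. Merged: [1, 2, 9, 11, 12]
Append remaining from left: [15]. Merged: [1, 2, 9, 11, 12, 15]

Final merged array: [1, 2, 9, 11, 12, 15]
Total comparisons: 5

The merged array is [1, 2, 9, 11, 12, 15], requiring 5 comparisons. The merge step runs in O(n) time where n is the total number of elements.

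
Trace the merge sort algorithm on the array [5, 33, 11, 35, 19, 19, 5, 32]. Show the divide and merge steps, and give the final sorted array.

Merge sort trace:

Split: [5, 33, 11, 35, 19, 19, 5, 32] -> [5, 33, 11, 35] and [19, 19, 5, 32]
  Split: [5, 33, 11, 35] -> [5, 33] and [11, 35]
    Split: [5, 33] -> [5] and [33]
    Merge: [5] + [33] -> [5, 33]
    Split: [11, 35] -> [11] and [35]
    Merge: [11] + [35] -> [11, 35]
  Merge: [5, 33] + [11, 35] -> [5, 11, 33, 35]
  Split: [19, 19, 5, 32] -> [19, 19] and [5, 32]
    Split: [19, 19] -> [19] and [19]
    Merge: [19] + [19] -> [19, 19]
    Split: [5, 32] -> [5] and [32]
    Merge: [5] + [32] -> [5, 32]
  Merge: [19, 19] + [5, 32] -> [5, 19, 19, 32]
Merge: [5, 11, 33, 35] + [5, 19, 19, 32] -> [5, 5, 11, 19, 19, 32, 33, 35]

Final sorted array: [5, 5, 11, 19, 19, 32, 33, 35]

The merge sort proceeds by recursively splitting the array and merging sorted halves.
After all merges, the sorted array is [5, 5, 11, 19, 19, 32, 33, 35].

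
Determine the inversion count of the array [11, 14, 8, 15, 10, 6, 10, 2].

Finding inversions in [11, 14, 8, 15, 10, 6, 10, 2]:

(0, 2): arr[0]=11 > arr[2]=8
(0, 4): arr[0]=11 > arr[4]=10
(0, 5): arr[0]=11 > arr[5]=6
(0, 6): arr[0]=11 > arr[6]=10
(0, 7): arr[0]=11 > arr[7]=2
(1, 2): arr[1]=14 > arr[2]=8
(1, 4): arr[1]=14 > arr[4]=10
(1, 5): arr[1]=14 > arr[5]=6
(1, 6): arr[1]=14 > arr[6]=10
(1, 7): arr[1]=14 > arr[7]=2
(2, 5): arr[2]=8 > arr[5]=6
(2, 7): arr[2]=8 > arr[7]=2
(3, 4): arr[3]=15 > arr[4]=10
(3, 5): arr[3]=15 > arr[5]=6
(3, 6): arr[3]=15 > arr[6]=10
(3, 7): arr[3]=15 > arr[7]=2
(4, 5): arr[4]=10 > arr[5]=6
(4, 7): arr[4]=10 > arr[7]=2
(5, 7): arr[5]=6 > arr[7]=2
(6, 7): arr[6]=10 > arr[7]=2

Total inversions: 20

The array has 20 inversion(s): (0,2), (0,4), (0,5), (0,6), (0,7), (1,2), (1,4), (1,5), (1,6), (1,7), (2,5), (2,7), (3,4), (3,5), (3,6), (3,7), (4,5), (4,7), (5,7), (6,7). Each pair (i,j) satisfies i < j and arr[i] > arr[j].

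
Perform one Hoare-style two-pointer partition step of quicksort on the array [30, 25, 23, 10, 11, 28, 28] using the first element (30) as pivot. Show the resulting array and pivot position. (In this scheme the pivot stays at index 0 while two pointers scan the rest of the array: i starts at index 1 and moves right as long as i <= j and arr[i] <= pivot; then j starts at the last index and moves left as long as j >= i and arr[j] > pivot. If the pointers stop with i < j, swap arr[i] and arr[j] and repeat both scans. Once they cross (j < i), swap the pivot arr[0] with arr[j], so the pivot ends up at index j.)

Hoare-style two-pointer partition with pivot = 30:

Initial array: [30, 25, 23, 10, 11, 28, 28]

Pointers start at i = 1, j = 6.
i ends at 7, j ends at 6: the pointers have crossed (j < i), so scanning stops.

Swap pivot arr[0] with arr[6] to place pivot at position 6: [28, 25, 23, 10, 11, 28, 30]
Pivot position: 6

After partitioning with pivot 30, the array becomes [28, 25, 23, 10, 11, 28, 30]. The pivot is placed at index 6. All elements to the left of the pivot are <= 30, and all elements to the right are > 30.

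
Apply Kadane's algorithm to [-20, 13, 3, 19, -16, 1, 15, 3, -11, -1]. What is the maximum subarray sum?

Using Kadane's algorithm on [-20, 13, 3, 19, -16, 1, 15, 3, -11, -1]:

Scanning through the array:
Position 1 (value 13): max_ending_here = 13, max_so_far = 13
Position 2 (value 3): max_ending_here = 16, max_so_far = 16
Position 3 (value 19): max_ending_here = 35, max_so_far = 35
Position 4 (value -16): max_ending_here = 19, max_so_far = 35
Position 5 (value 1): max_ending_here = 20, max_so_far = 35
Position 6 (value 15): max_ending_here = 35, max_so_far = 35
Position 7 (value 3): max_ending_here = 38, max_so_far = 38
Position 8 (value -11): max_ending_here = 27, max_so_far = 38
Position 9 (value -1): max_ending_here = 26, max_so_far = 38

Maximum subarray: [13, 3, 19, -16, 1, 15, 3]
Maximum sum: 38

The maximum subarray is [13, 3, 19, -16, 1, 15, 3] with sum 38. This subarray runs from index 1 to index 7.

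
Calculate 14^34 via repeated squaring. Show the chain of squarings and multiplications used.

Computing 14^34 by squaring (build up from 14^1; each line after the first costs one multiplication):

14^1 = 14
14^2 = (14^1)^2 = 14^2 = 196
14^4 = (14^2)^2 = 196^2 = 38416
14^8 = (14^4)^2 = 38416^2 = 1475789056
14^16 = (14^8)^2 = 1475789056^2 = 2177953337809371136
14^17 = 14 * 14^16 = 14 * 2177953337809371136 = 30491346729331195904
14^34 = (14^17)^2 = 30491346729331195904^2 = 929722225368296217729286886758826377216

Result: 929722225368296217729286886758826377216
Multiplications needed: 6 (6 lines after 14^1)

14^34 = 929722225368296217729286886758826377216. Using exponentiation by squaring, this requires 6 multiplications. The key idea: if the exponent is even, square the half-power; if odd, multiply by the base once.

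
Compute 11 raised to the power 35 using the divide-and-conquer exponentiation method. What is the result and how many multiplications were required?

Computing 11^35 by squaring (build up from 11^1; each line after the first costs one multiplication):

11^1 = 11
11^2 = (11^1)^2 = 11^2 = 121
11^4 = (11^2)^2 = 121^2 = 14641
11^8 = (11^4)^2 = 14641^2 = 214358881
11^16 = (11^8)^2 = 214358881^2 = 45949729863572161
11^17 = 11 * 11^16 = 11 * 45949729863572161 = 505447028499293771
11^34 = (11^17)^2 = 505447028499293771^2 = 255476698618765889551019445759400441
11^35 = 11 * 11^34 = 11 * 255476698618765889551019445759400441 = 2810243684806424785061213903353404851

Result: 2810243684806424785061213903353404851
Multiplications needed: 7 (7 lines after 11^1)

11^35 = 2810243684806424785061213903353404851. Using exponentiation by squaring, this requires 7 multiplications. The key idea: if the exponent is even, square the half-power; if odd, multiply by the base once.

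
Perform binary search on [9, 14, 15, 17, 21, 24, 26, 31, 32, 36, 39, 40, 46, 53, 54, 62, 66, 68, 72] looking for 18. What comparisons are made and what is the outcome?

Binary search for 18 in [9, 14, 15, 17, 21, 24, 26, 31, 32, 36, 39, 40, 46, 53, 54, 62, 66, 68, 72]:

lo=0, hi=18, mid=9, arr[mid]=36 -> 36 > 18, search left half
lo=0, hi=8, mid=4, arr[mid]=21 -> 21 > 18, search left half
lo=0, hi=3, mid=1, arr[mid]=14 -> 14 < 18, search right half
lo=2, hi=3, mid=2, arr[mid]=15 -> 15 < 18, search right half
lo=3, hi=3, mid=3, arr[mid]=17 -> 17 < 18, search right half
lo=4 > hi=3, target 18 not found

Binary search determines that 18 is not in the array after 5 comparisons. The search space was exhausted without finding the target.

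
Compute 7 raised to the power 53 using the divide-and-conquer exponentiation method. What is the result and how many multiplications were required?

Computing 7^53 by squaring (build up from 7^1; each line after the first costs one multiplication):

7^1 = 7
7^2 = (7^1)^2 = 7^2 = 49
7^3 = 7 * 7^2 = 7 * 49 = 343
7^6 = (7^3)^2 = 343^2 = 117649
7^12 = (7^6)^2 = 117649^2 = 13841287201
7^13 = 7 * 7^12 = 7 * 13841287201 = 96889010407
7^26 = (7^13)^2 = 96889010407^2 = 9387480337647754305649
7^52 = (7^26)^2 = 9387480337647754305649^2 = 88124787089723195184393736687912818113311201
7^53 = 7 * 7^52 = 7 * 88124787089723195184393736687912818113311201 = 616873509628062366290756156815389726793178407

Result: 616873509628062366290756156815389726793178407
Multiplications needed: 8 (8 lines after 7^1)

7^53 = 616873509628062366290756156815389726793178407. Using exponentiation by squaring, this requires 8 multiplications. The key idea: if the exponent is even, square the half-power; if odd, multiply by the base once.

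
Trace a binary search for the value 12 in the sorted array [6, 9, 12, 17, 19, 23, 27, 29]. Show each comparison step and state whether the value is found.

Binary search for 12 in [6, 9, 12, 17, 19, 23, 27, 29]:

lo=0, hi=7, mid=3, arr[mid]=17 -> 17 > 12, search left half
lo=0, hi=2, mid=1, arr[mid]=9 -> 9 < 12, search right half
lo=2, hi=2, mid=2, arr[mid]=12 -> Found target at index 2!

Binary search finds 12 at index 2 after 3 comparisons. The search repeatedly halves the search space by comparing with the middle element.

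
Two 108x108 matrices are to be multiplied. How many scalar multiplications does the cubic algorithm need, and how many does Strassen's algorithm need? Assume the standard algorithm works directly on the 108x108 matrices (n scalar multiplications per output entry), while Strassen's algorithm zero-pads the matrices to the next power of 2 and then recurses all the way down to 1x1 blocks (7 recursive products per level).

Matrix multiplication for 108x108 matrices:

Strassen's algorithm requires power-of-2 dimensions. Pad 108x108 to 128x128 (next power of 2).

Standard algorithm: 108^3 = 1259712 multiplications
Strassen's algorithm: 7^(log2(128)) = 7^7 = 823543 multiplications
Savings: 1259712 - 823543 = 436169 multiplications

Standard: 1259712 multiplications (108^3). Strassen: 823543 multiplications (7^7, after padding to 128x128). Strassen reduces 8 recursive multiplications to 7 at each level.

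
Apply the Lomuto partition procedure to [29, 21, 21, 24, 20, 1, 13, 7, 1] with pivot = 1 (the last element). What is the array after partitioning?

Lomuto partition with pivot = 1:

Initial array: [29, 21, 21, 24, 20, 1, 13, 7, 1]

arr[0]=29 > 1: no swap
arr[1]=21 > 1: no swap
arr[2]=21 > 1: no swap
arr[3]=24 > 1: no swap
arr[4]=20 > 1: no swap
arr[5]=1 <= 1: swap with position 0, array becomes [1, 21, 21, 24, 20, 29, 13, 7, 1]
arr[6]=13 > 1: no swap
arr[7]=7 > 1: no swap

Place pivot at position 1: [1, 1, 21, 24, 20, 29, 13, 7, 21]
Pivot position: 1

After partitioning with pivot 1, the array becomes [1, 1, 21, 24, 20, 29, 13, 7, 21]. The pivot is placed at index 1. All elements to the left of the pivot are <= 1, and all elements to the right are > 1.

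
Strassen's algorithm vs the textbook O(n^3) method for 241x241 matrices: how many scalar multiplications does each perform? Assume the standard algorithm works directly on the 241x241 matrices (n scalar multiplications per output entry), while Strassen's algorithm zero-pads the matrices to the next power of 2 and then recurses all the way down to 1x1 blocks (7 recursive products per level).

Matrix multiplication for 241x241 matrices:

Strassen's algorithm requires power-of-2 dimensions. Pad 241x241 to 256x256 (next power of 2).

Standard algorithm: 241^3 = 13997521 multiplications
Strassen's algorithm: 7^(log2(256)) = 7^8 = 5764801 multiplications
Savings: 13997521 - 5764801 = 8232720 multiplications

Standard: 13997521 multiplications (241^3). Strassen: 5764801 multiplications (7^8, after padding to 256x256). Strassen reduces 8 recursive multiplications to 7 at each level.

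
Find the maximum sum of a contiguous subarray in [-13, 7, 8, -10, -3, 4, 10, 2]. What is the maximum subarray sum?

Using Kadane's algorithm on [-13, 7, 8, -10, -3, 4, 10, 2]:

Scanning through the array:
Position 1 (value 7): max_ending_here = 7, max_so_far = 7
Position 2 (value 8): max_ending_here = 15, max_so_far = 15
Position 3 (value -10): max_ending_here = 5, max_so_far = 15
Position 4 (value -3): max_ending_here = 2, max_so_far = 15
Position 5 (value 4): max_ending_here = 6, max_so_far = 15
Position 6 (value 10): max_ending_here = 16, max_so_far = 16
Position 7 (value 2): max_ending_here = 18, max_so_far = 18

Maximum subarray: [7, 8, -10, -3, 4, 10, 2]
Maximum sum: 18

The maximum subarray is [7, 8, -10, -3, 4, 10, 2] with sum 18. This subarray runs from index 1 to index 7.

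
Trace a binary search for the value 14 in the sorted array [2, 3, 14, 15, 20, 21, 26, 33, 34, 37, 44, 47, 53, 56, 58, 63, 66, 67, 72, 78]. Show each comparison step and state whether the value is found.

Binary search for 14 in [2, 3, 14, 15, 20, 21, 26, 33, 34, 37, 44, 47, 53, 56, 58, 63, 66, 67, 72, 78]:

lo=0, hi=19, mid=9, arr[mid]=37 -> 37 > 14, search left half
lo=0, hi=8, mid=4, arr[mid]=20 -> 20 > 14, search left half
lo=0, hi=3, mid=1, arr[mid]=3 -> 3 < 14, search right half
lo=2, hi=3, mid=2, arr[mid]=14 -> Found target at index 2!

Binary search finds 14 at index 2 after 4 comparisons. The search repeatedly halves the search space by comparing with the middle element.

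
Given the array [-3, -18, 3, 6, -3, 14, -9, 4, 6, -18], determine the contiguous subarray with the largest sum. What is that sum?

Using Kadane's algorithm on [-3, -18, 3, 6, -3, 14, -9, 4, 6, -18]:

Scanning through the array:
Position 1 (value -18): max_ending_here = -18, max_so_far = -3
Position 2 (value 3): max_ending_here = 3, max_so_far = 3
Position 3 (value 6): max_ending_here = 9, max_so_far = 9
Position 4 (value -3): max_ending_here = 6, max_so_far = 9
Position 5 (value 14): max_ending_here = 20, max_so_far = 20
Position 6 (value -9): max_ending_here = 11, max_so_far = 20
Position 7 (value 4): max_ending_here = 15, max_so_far = 20
Position 8 (value 6): max_ending_here = 21, max_so_far = 21
Position 9 (value -18): max_ending_here = 3, max_so_far = 21

Maximum subarray: [3, 6, -3, 14, -9, 4, 6]
Maximum sum: 21

The maximum subarray is [3, 6, -3, 14, -9, 4, 6] with sum 21. This subarray runs from index 2 to index 8.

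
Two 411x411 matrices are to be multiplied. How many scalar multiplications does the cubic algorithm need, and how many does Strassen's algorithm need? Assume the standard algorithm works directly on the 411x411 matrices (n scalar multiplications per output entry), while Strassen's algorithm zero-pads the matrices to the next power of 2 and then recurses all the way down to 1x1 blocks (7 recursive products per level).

Matrix multiplication for 411x411 matrices:

Strassen's algorithm requires power-of-2 dimensions. Pad 411x411 to 512x512 (next power of 2).

Standard algorithm: 411^3 = 69426531 multiplications
Strassen's algorithm: 7^(log2(512)) = 7^9 = 40353607 multiplications
Savings: 69426531 - 40353607 = 29072924 multiplications

Standard: 69426531 multiplications (411^3). Strassen: 40353607 multiplications (7^9, after padding to 512x512). Strassen reduces 8 recursive multiplications to 7 at each level.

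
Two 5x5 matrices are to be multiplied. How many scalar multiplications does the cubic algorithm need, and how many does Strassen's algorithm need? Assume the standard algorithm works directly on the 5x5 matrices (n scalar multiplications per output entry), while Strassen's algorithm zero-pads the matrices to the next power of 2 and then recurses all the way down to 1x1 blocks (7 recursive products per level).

Matrix multiplication for 5x5 matrices:

Strassen's algorithm requires power-of-2 dimensions. Pad 5x5 to 8x8 (next power of 2).

Standard algorithm: 5^3 = 125 multiplications
Strassen's algorithm: 7^(log2(8)) = 7^3 = 343 multiplications
Difference: 125 - 343 = -218 (Strassen uses MORE here due to padding overhead — for small or just-over-power-of-2 n, padding can outweigh the per-level savings)

Standard: 125 multiplications (5^3). Strassen: 343 multiplications (7^3, after padding to 8x8). Strassen reduces 8 recursive multiplications to 7 at each level.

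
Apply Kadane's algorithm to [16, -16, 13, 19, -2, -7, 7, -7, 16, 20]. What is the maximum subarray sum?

Using Kadane's algorithm on [16, -16, 13, 19, -2, -7, 7, -7, 16, 20]:

Scanning through the array:
Position 1 (value -16): max_ending_here = 0, max_so_far = 16
Position 2 (value 13): max_ending_here = 13, max_so_far = 16
Position 3 (value 19): max_ending_here = 32, max_so_far = 32
Position 4 (value -2): max_ending_here = 30, max_so_far = 32
Position 5 (value -7): max_ending_here = 23, max_so_far = 32
Position 6 (value 7): max_ending_here = 30, max_so_far = 32
Position 7 (value -7): max_ending_here = 23, max_so_far = 32
Position 8 (value 16): max_ending_here = 39, max_so_far = 39
Position 9 (value 20): max_ending_here = 59, max_so_far = 59

Maximum subarray: [16, -16, 13, 19, -2, -7, 7, -7, 16, 20]
Maximum sum: 59

The maximum subarray is [16, -16, 13, 19, -2, -7, 7, -7, 16, 20] with sum 59. This subarray runs from index 0 to index 9.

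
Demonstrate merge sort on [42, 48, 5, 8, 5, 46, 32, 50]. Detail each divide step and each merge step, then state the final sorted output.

Merge sort trace:

Split: [42, 48, 5, 8, 5, 46, 32, 50] -> [42, 48, 5, 8] and [5, 46, 32, 50]
  Split: [42, 48, 5, 8] -> [42, 48] and [5, 8]
    Split: [42, 48] -> [42] and [48]
    Merge: [42] + [48] -> [42, 48]
    Split: [5, 8] -> [5] and [8]
    Merge: [5] + [8] -> [5, 8]
  Merge: [42, 48] + [5, 8] -> [5, 8, 42, 48]
  Split: [5, 46, 32, 50] -> [5, 46] and [32, 50]
    Split: [5, 46] -> [5] and [46]
    Merge: [5] + [46] -> [5, 46]
    Split: [32, 50] -> [32] and [50]
    Merge: [32] + [50] -> [32, 50]
  Merge: [5, 46] + [32, 50] -> [5, 32, 46, 50]
Merge: [5, 8, 42, 48] + [5, 32, 46, 50] -> [5, 5, 8, 32, 42, 46, 48, 50]

Final sorted array: [5, 5, 8, 32, 42, 46, 48, 50]

The merge sort proceeds by recursively splitting the array and merging sorted halves.
After all merges, the sorted array is [5, 5, 8, 32, 42, 46, 48, 50].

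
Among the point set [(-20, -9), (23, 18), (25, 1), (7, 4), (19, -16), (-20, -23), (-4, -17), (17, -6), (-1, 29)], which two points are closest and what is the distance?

Computing all pairwise distances among 9 points:

d((-20, -9), (23, 18)) = 50.774
d((-20, -9), (25, 1)) = 46.0977
d((-20, -9), (7, 4)) = 29.9666
d((-20, -9), (19, -16)) = 39.6232
d((-20, -9), (-20, -23)) = 14.0
d((-20, -9), (-4, -17)) = 17.8885
d((-20, -9), (17, -6)) = 37.1214
d((-20, -9), (-1, 29)) = 42.4853
d((23, 18), (25, 1)) = 17.1172
d((23, 18), (7, 4)) = 21.2603
d((23, 18), (19, -16)) = 34.2345
d((23, 18), (-20, -23)) = 59.4138
d((23, 18), (-4, -17)) = 44.2041
d((23, 18), (17, -6)) = 24.7386
d((23, 18), (-1, 29)) = 26.4008
d((25, 1), (7, 4)) = 18.2483
d((25, 1), (19, -16)) = 18.0278
d((25, 1), (-20, -23)) = 51.0
d((25, 1), (-4, -17)) = 34.1321
d((25, 1), (17, -6)) = 10.6301
d((25, 1), (-1, 29)) = 38.2099
d((7, 4), (19, -16)) = 23.3238
d((7, 4), (-20, -23)) = 38.1838
d((7, 4), (-4, -17)) = 23.7065
d((7, 4), (17, -6)) = 14.1421
d((7, 4), (-1, 29)) = 26.2488
d((19, -16), (-20, -23)) = 39.6232
d((19, -16), (-4, -17)) = 23.0217
d((19, -16), (17, -6)) = 10.198 <-- minimum
d((19, -16), (-1, 29)) = 49.2443
d((-20, -23), (-4, -17)) = 17.088
d((-20, -23), (17, -6)) = 40.7185
d((-20, -23), (-1, 29)) = 55.3624
d((-4, -17), (17, -6)) = 23.7065
d((-4, -17), (-1, 29)) = 46.0977
d((17, -6), (-1, 29)) = 39.3573

Closest pair: (19, -16) and (17, -6) with distance 10.198

The closest pair is (19, -16) and (17, -6) with Euclidean distance 10.198. For 9 points, brute-force pairwise comparison is shown above. For large n, the divide-and-conquer algorithm (sort by x, recurse on halves, check the dividing strip) achieves O(n log n).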